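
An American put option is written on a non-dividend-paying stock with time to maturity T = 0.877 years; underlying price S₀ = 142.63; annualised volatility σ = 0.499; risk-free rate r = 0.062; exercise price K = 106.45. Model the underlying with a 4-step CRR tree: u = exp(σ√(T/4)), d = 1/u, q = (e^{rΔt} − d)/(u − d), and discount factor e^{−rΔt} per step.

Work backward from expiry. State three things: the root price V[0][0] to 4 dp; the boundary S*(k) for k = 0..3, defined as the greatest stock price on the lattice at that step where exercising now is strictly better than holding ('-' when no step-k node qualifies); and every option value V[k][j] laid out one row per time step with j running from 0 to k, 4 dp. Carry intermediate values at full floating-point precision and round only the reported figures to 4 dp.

price = 8.4581
boundary = - - - 70.7602
tree:
8.4581
14.0440 2.4271
22.7673 4.6497 0.0000
35.6898 8.9078 0.0000 0.0000
50.4336 17.0654 0.0000 0.0000 0.0000

Δt=0.21925, u=1.26321, d=0.79164, q=0.47087, disc=e^(-rΔt)=0.98650
k=4 terminal: V=max(K-S,0) → 50.4336 17.0654 0.0000 0.0000 0.0000
k=3: j=0 S=70.7602 intr=35.6898 cont=34.2526 V=35.6898[EX]; j=1 S=112.9112 intr=0.0000 cont=8.9078 V=8.9078[hold]; j=2 S=180.1710 intr=0.0000 cont=0.0000 V=0.0000[hold]; j=3 S=287.4967 intr=0.0000 cont=0.0000 V=0.0000[hold]  S*(3)=70.7602
k=2: j=0 S=89.3846 intr=17.0654 cont=22.7673 V=22.7673[hold]; j=1 S=142.6300 intr=0.0000 cont=4.6497 V=4.6497[hold]; j=2 S=227.5930 intr=0.0000 cont=0.0000 V=0.0000[hold]  S*(2)=-
k=1: j=0 S=112.9112 intr=0.0000 cont=14.0440 V=14.0440[hold]; j=1 S=180.1710 intr=0.0000 cont=2.4271 V=2.4271[hold]  S*(1)=-
k=0: j=0 S=142.6300 intr=0.0000 cont=8.4581 V=8.4581[hold]  S*(0)=-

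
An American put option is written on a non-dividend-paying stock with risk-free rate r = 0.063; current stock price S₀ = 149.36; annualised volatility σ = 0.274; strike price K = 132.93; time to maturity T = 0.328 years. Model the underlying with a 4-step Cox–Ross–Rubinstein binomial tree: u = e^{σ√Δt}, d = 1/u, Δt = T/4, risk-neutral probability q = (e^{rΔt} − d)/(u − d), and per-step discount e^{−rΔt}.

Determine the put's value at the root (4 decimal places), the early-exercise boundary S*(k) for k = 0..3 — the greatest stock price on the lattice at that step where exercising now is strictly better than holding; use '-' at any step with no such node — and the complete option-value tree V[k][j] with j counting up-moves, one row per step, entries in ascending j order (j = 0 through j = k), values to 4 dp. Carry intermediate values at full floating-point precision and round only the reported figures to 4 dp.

params: Δt=0.08200 u=1.08162 d=0.92454 q=0.51337 e^(-rΔt)=0.99485
t_4 payoffs: 23.8029 5.2616 0.0000 0.0000 0.0000
t_3: node(3,0) S=118.0342 payoff=14.8958 vs cont=14.2108 → 14.8958 [stop]  node(3,1) S=138.0889 payoff=0.0000 vs cont=2.5473 → 2.5473 [wait]  node(3,2) S=161.5510 payoff=0.0000 vs cont=0.0000 → 0.0000 [wait]  node(3,3) S=188.9995 payoff=0.0000 vs cont=0.0000 → 0.0000 [wait]  ⇒ S*(3)=118.0342
t_2: node(2,0) S=127.6684 payoff=5.2616 vs cont=8.5124 → 8.5124 [wait]  node(2,1) S=149.3600 payoff=0.0000 vs cont=1.2332 → 1.2332 [wait]  node(2,2) S=174.7371 payoff=0.0000 vs cont=0.0000 → 0.0000 [wait]  ⇒ S*(2)=-
t_1: node(1,0) S=138.0889 payoff=0.0000 vs cont=4.7509 → 4.7509 [wait]  node(1,1) S=161.5510 payoff=0.0000 vs cont=0.5970 → 0.5970 [wait]  ⇒ S*(1)=-
t_0: node(0,0) S=149.3600 payoff=0.0000 vs cont=2.6049 → 2.6049 [wait]  ⇒ S*(0)=-

price = 2.6049
boundary = - - - 118.0342
tree:
2.6049
4.7509 0.5970
8.5124 1.2332 0.0000
14.8958 2.5473 0.0000 0.0000
23.8029 5.2616 0.0000 0.0000 0.0000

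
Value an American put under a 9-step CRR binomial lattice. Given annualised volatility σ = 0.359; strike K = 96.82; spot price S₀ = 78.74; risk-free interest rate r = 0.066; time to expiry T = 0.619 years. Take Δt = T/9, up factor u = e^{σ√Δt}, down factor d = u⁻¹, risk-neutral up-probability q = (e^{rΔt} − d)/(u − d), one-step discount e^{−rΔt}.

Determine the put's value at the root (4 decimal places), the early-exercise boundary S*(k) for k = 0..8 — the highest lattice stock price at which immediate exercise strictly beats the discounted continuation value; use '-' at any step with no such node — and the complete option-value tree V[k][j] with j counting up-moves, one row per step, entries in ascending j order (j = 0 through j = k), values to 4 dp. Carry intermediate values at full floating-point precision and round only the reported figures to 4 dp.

params: Δt=0.06878 u=1.09872 d=0.91015 q=0.50061 e^(-rΔt)=0.99547
t_9 payoffs: 63.0759 56.0843 47.6441 37.4551 25.1551 10.3065 0.0000 0.0000 0.0000 0.0000
t_8: node(8,0) S=37.0754 payoff=59.7446 vs cont=59.3061 → 59.7446 [stop]  node(8,1) S=44.7573 payoff=52.0627 vs cont=51.6242 → 52.0627 [stop]  node(8,2) S=54.0307 payoff=42.7893 vs cont=42.3508 → 42.7893 [stop]  node(8,3) S=65.2256 payoff=31.5944 vs cont=31.1559 → 31.5944 [stop]  node(8,4) S=78.7400 payoff=18.0800 vs cont=17.6415 → 18.0800 [stop]  node(8,5) S=95.0545 payoff=1.7655 vs cont=5.1237 → 5.1237 [wait]  node(8,6) S=114.7493 payoff=0.0000 vs cont=0.0000 → 0.0000 [wait]  node(8,7) S=138.5247 payoff=0.0000 vs cont=0.0000 → 0.0000 [wait]  node(8,8) S=167.2263 payoff=0.0000 vs cont=0.0000 → 0.0000 [wait]  ⇒ S*(8)=78.7400
t_7: node(7,0) S=40.7357 payoff=56.0843 vs cont=55.6458 → 56.0843 [stop]  node(7,1) S=49.1759 payoff=47.6441 vs cont=47.2056 → 47.6441 [stop]  node(7,2) S=59.3649 payoff=37.4551 vs cont=37.0166 → 37.4551 [stop]  node(7,3) S=71.6649 payoff=25.1551 vs cont=24.7166 → 25.1551 [stop]  node(7,4) S=86.5135 payoff=10.3065 vs cont=11.5415 → 11.5415 [wait]  node(7,5) S=104.4387 payoff=0.0000 vs cont=2.5471 → 2.5471 [wait]  node(7,6) S=126.0778 payoff=0.0000 vs cont=0.0000 → 0.0000 [wait]  node(7,7) S=152.2005 payoff=0.0000 vs cont=0.0000 → 0.0000 [wait]  ⇒ S*(7)=71.6649
t_6: node(6,0) S=44.7573 payoff=52.0627 vs cont=51.6242 → 52.0627 [stop]  node(6,1) S=54.0307 payoff=42.7893 vs cont=42.3508 → 42.7893 [stop]  node(6,2) S=65.2256 payoff=31.5944 vs cont=31.1559 → 31.5944 [stop]  node(6,3) S=78.7400 payoff=18.0800 vs cont=18.2570 → 18.2570 [wait]  node(6,4) S=95.0545 payoff=1.7655 vs cont=7.0070 → 7.0070 [wait]  node(6,5) S=114.7493 payoff=0.0000 vs cont=1.2663 → 1.2663 [wait]  node(6,6) S=138.5247 payoff=0.0000 vs cont=0.0000 → 0.0000 [wait]  ⇒ S*(6)=65.2256
t_5: node(5,0) S=49.1759 payoff=47.6441 vs cont=47.2056 → 47.6441 [stop]  node(5,1) S=59.3649 payoff=37.4551 vs cont=37.0166 → 37.4551 [stop]  node(5,2) S=71.6649 payoff=25.1551 vs cont=24.8047 → 25.1551 [stop]  node(5,3) S=86.5135 payoff=10.3065 vs cont=12.5680 → 12.5680 [wait]  node(5,4) S=104.4387 payoff=0.0000 vs cont=4.1144 → 4.1144 [wait]  node(5,5) S=126.0778 payoff=0.0000 vs cont=0.6295 → 0.6295 [wait]  ⇒ S*(5)=71.6649
t_4: node(4,0) S=54.0307 payoff=42.7893 vs cont=42.3508 → 42.7893 [stop]  node(4,1) S=65.2256 payoff=31.5944 vs cont=31.1559 → 31.5944 [stop]  node(4,2) S=78.7400 payoff=18.0800 vs cont=18.7685 → 18.7685 [wait]  node(4,3) S=95.0545 payoff=1.7655 vs cont=8.2983 → 8.2983 [wait]  node(4,4) S=114.7493 payoff=0.0000 vs cont=2.3591 → 2.3591 [wait]  ⇒ S*(4)=65.2256
t_3: node(3,0) S=59.3649 payoff=37.4551 vs cont=37.0166 → 37.4551 [stop]  node(3,1) S=71.6649 payoff=25.1551 vs cont=25.0597 → 25.1551 [stop]  node(3,2) S=86.5135 payoff=10.3065 vs cont=13.4658 → 13.4658 [wait]  node(3,3) S=104.4387 payoff=0.0000 vs cont=5.3010 → 5.3010 [wait]  ⇒ S*(3)=71.6649
t_2: node(2,0) S=65.2256 payoff=31.5944 vs cont=31.1559 → 31.5944 [stop]  node(2,1) S=78.7400 payoff=18.0800 vs cont=19.2159 → 19.2159 [wait]  node(2,2) S=95.0545 payoff=1.7655 vs cont=9.3360 → 9.3360 [wait]  ⇒ S*(2)=65.2256
t_1: node(1,0) S=71.6649 payoff=25.1551 vs cont=25.2826 → 25.2826 [wait]  node(1,1) S=86.5135 payoff=10.3065 vs cont=14.2053 → 14.2053 [wait]  ⇒ S*(1)=-
t_0: node(0,0) S=78.7400 payoff=18.0800 vs cont=19.6479 → 19.6479 [wait]  ⇒ S*(0)=-

price = 19.6479
boundary = - - 65.2256 71.6649 65.2256 71.6649 65.2256 71.6649 78.7400
tree:
19.6479
25.2826 14.2053
31.5944 19.2159 9.3360
37.4551 25.1551 13.4658 5.3010
42.7893 31.5944 18.7685 8.2983 2.3591
47.6441 37.4551 25.1551 12.5680 4.1144 0.6295
52.0627 42.7893 31.5944 18.2570 7.0070 1.2663 0.0000
56.0843 47.6441 37.4551 25.1551 11.5415 2.5471 0.0000 0.0000
59.7446 52.0627 42.7893 31.5944 18.0800 5.1237 0.0000 0.0000 0.0000
63.0759 56.0843 47.6441 37.4551 25.1551 10.3065 0.0000 0.0000 0.0000 0.0000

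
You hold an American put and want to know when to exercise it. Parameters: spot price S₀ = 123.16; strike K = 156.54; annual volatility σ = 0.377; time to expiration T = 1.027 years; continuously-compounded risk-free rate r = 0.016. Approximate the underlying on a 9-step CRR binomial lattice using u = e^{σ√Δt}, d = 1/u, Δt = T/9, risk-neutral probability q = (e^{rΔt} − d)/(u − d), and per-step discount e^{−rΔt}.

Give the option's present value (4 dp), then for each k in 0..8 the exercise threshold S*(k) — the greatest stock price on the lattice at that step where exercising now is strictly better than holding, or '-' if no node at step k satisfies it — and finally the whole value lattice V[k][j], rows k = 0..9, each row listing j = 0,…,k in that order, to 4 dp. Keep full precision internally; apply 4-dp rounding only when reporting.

price = 40.8058
boundary = - - - 84.0514 74.0009 84.0514 95.4670 108.4330 123.1600
tree:
40.8058
50.8280 29.9016
61.5690 39.1689 19.7885
72.4886 49.7542 27.6367 11.2028
82.5391 61.1182 37.4035 16.9638 4.8876
91.3879 72.4886 48.8040 24.9649 8.1983 1.2525
99.1785 82.5391 61.0730 35.4506 13.4882 2.3916 0.0000
106.0376 91.3879 72.4886 48.1070 21.6185 4.5669 0.0000 0.0000
112.0765 99.1785 82.5391 61.0730 33.3800 8.7208 0.0000 0.0000 0.0000
117.3932 106.0376 91.3879 72.4886 48.1070 16.6528 0.0000 0.0000 0.0000 0.0000

Δt=0.11411  u=1.13582  d=0.88042  q=0.47536  discount=0.99818
step 9 (expiry): payoffs max(K−S,0) = 117.3932 106.0376 91.3879 72.4886 48.1070 16.6528 0.0000 0.0000 0.0000 0.0000
step 8: (k=8,j=0): S=44.4635, (K−S)⁺=112.0765, hold=111.7909 ⇒ V=112.0765 exercise | (k=8,j=1): S=57.3615, (K−S)⁺=99.1785, hold=98.8930 ⇒ V=99.1785 exercise | (k=8,j=2): S=74.0009, (K−S)⁺=82.5391, hold=82.2536 ⇒ V=82.5391 exercise | (k=8,j=3): S=95.4670, (K−S)⁺=61.0730, hold=60.7875 ⇒ V=61.0730 exercise | (k=8,j=4): S=123.1600, (K−S)⁺=33.3800, hold=33.0945 ⇒ V=33.3800 exercise | (k=8,j=5): S=158.8862, (K−S)⁺=0.0000, hold=8.7208 ⇒ V=8.7208 continue | (k=8,j=6): S=204.9758, (K−S)⁺=0.0000, hold=0.0000 ⇒ V=0.0000 continue | (k=8,j=7): S=264.4350, (K−S)⁺=0.0000, hold=0.0000 ⇒ V=0.0000 continue | (k=8,j=8): S=341.1422, (K−S)⁺=0.0000, hold=0.0000 ⇒ V=0.0000 continue  boundary S*=123.1600
step 7: (k=7,j=0): S=50.5024, (K−S)⁺=106.0376, hold=105.7520 ⇒ V=106.0376 exercise | (k=7,j=1): S=65.1521, (K−S)⁺=91.3879, hold=91.1023 ⇒ V=91.3879 exercise | (k=7,j=2): S=84.0514, (K−S)⁺=72.4886, hold=72.2030 ⇒ V=72.4886 exercise | (k=7,j=3): S=108.4330, (K−S)⁺=48.1070, hold=47.8215 ⇒ V=48.1070 exercise | (k=7,j=4): S=139.8872, (K−S)⁺=16.6528, hold=21.6185 ⇒ V=21.6185 continue | (k=7,j=5): S=180.4656, (K−S)⁺=0.0000, hold=4.5669 ⇒ V=4.5669 continue | (k=7,j=6): S=232.8149, (K−S)⁺=0.0000, hold=0.0000 ⇒ V=0.0000 continue | (k=7,j=7): S=300.3497, (K−S)⁺=0.0000, hold=0.0000 ⇒ V=0.0000 continue  boundary S*=108.4330
step 6: (k=6,j=0): S=57.3615, (K−S)⁺=99.1785, hold=98.8930 ⇒ V=99.1785 exercise | (k=6,j=1): S=74.0009, (K−S)⁺=82.5391, hold=82.2536 ⇒ V=82.5391 exercise | (k=6,j=2): S=95.4670, (K−S)⁺=61.0730, hold=60.7875 ⇒ V=61.0730 exercise | (k=6,j=3): S=123.1600, (K−S)⁺=33.3800, hold=35.4506 ⇒ V=35.4506 continue | (k=6,j=4): S=158.8862, (K−S)⁺=0.0000, hold=13.4882 ⇒ V=13.4882 continue | (k=6,j=5): S=204.9758, (K−S)⁺=0.0000, hold=2.3916 ⇒ V=2.3916 continue | (k=6,j=6): S=264.4350, (K−S)⁺=0.0000, hold=0.0000 ⇒ V=0.0000 continue  boundary S*=95.4670
step 5: (k=5,j=0): S=65.1521, (K−S)⁺=91.3879, hold=91.1023 ⇒ V=91.3879 exercise | (k=5,j=1): S=84.0514, (K−S)⁺=72.4886, hold=72.2030 ⇒ V=72.4886 exercise | (k=5,j=2): S=108.4330, (K−S)⁺=48.1070, hold=48.8040 ⇒ V=48.8040 continue | (k=5,j=3): S=139.8872, (K−S)⁺=16.6528, hold=24.9649 ⇒ V=24.9649 continue | (k=5,j=4): S=180.4656, (K−S)⁺=0.0000, hold=8.1983 ⇒ V=8.1983 continue | (k=5,j=5): S=232.8149, (K−S)⁺=0.0000, hold=1.2525 ⇒ V=1.2525 continue  boundary S*=84.0514
step 4: (k=4,j=0): S=74.0009, (K−S)⁺=82.5391, hold=82.2536 ⇒ V=82.5391 exercise | (k=4,j=1): S=95.4670, (K−S)⁺=61.0730, hold=61.1182 ⇒ V=61.1182 continue | (k=4,j=2): S=123.1600, (K−S)⁺=33.3800, hold=37.4035 ⇒ V=37.4035 continue | (k=4,j=3): S=158.8862, (K−S)⁺=0.0000, hold=16.9638 ⇒ V=16.9638 continue | (k=4,j=4): S=204.9758, (K−S)⁺=0.0000, hold=4.8876 ⇒ V=4.8876 continue  boundary S*=74.0009
step 3: (k=3,j=0): S=84.0514, (K−S)⁺=72.4886, hold=72.2245 ⇒ V=72.4886 exercise | (k=3,j=1): S=108.4330, (K−S)⁺=48.1070, hold=49.7542 ⇒ V=49.7542 continue | (k=3,j=2): S=139.8872, (K−S)⁺=16.6528, hold=27.6367 ⇒ V=27.6367 continue | (k=3,j=3): S=180.4656, (K−S)⁺=0.0000, hold=11.2028 ⇒ V=11.2028 continue  boundary S*=84.0514
step 2: (k=2,j=0): S=95.4670, (K−S)⁺=61.0730, hold=61.5690 ⇒ V=61.5690 continue | (k=2,j=1): S=123.1600, (K−S)⁺=33.3800, hold=39.1689 ⇒ V=39.1689 continue | (k=2,j=2): S=158.8862, (K−S)⁺=0.0000, hold=19.7885 ⇒ V=19.7885 continue  boundary S*=-
step 1: (k=1,j=0): S=108.4330, (K−S)⁺=48.1070, hold=50.8280 ⇒ V=50.8280 continue | (k=1,j=1): S=139.8872, (K−S)⁺=16.6528, hold=29.9016 ⇒ V=29.9016 continue  boundary S*=-
step 0: (k=0,j=0): S=123.1600, (K−S)⁺=33.3800, hold=40.8058 ⇒ V=40.8058 continue  boundary S*=-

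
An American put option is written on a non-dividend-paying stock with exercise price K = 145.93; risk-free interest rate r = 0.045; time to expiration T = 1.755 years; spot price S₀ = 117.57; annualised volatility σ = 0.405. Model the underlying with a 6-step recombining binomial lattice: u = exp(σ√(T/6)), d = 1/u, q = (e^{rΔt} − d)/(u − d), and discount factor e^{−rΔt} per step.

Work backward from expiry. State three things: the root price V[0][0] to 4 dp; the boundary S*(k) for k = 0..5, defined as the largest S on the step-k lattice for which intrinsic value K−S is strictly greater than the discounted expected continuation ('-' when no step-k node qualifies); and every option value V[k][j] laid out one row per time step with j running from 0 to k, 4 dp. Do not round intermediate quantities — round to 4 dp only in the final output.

price = 39.4219
boundary = - - 75.8653 60.9420 75.8653 94.4430
tree:
39.4219
53.5141 24.9737
70.0647 36.7465 12.6816
84.9880 52.0108 20.9308 3.9345
96.9758 70.0647 33.5428 7.6002 0.0000
106.6055 84.9880 51.4870 14.6813 0.0000 0.0000
114.3410 96.9758 70.0647 28.3600 0.0000 0.0000 0.0000

Δt=0.29250, u=1.24488, d=0.80329, q=0.47546, disc=e^(-rΔt)=0.98692
k=6 terminal: V=max(K-S,0) → 114.3410 96.9758 70.0647 28.3600 0.0000 0.0000 0.0000
k=5: j=0 S=39.3245 intr=106.6055 cont=104.6973 V=106.6055[EX]; j=1 S=60.9420 intr=84.9880 cont=83.0798 V=84.9880[EX]; j=2 S=94.4430 intr=51.4870 cont=49.5788 V=51.4870[EX]; j=3 S=146.3603 intr=0.0000 cont=14.6813 V=14.6813[hold]; j=4 S=226.8175 intr=0.0000 cont=0.0000 V=0.0000[hold]; j=5 S=351.5037 intr=0.0000 cont=0.0000 V=0.0000[hold]  S*(5)=94.4430
k=4: j=0 S=48.9542 intr=96.9758 cont=95.0676 V=96.9758[EX]; j=1 S=75.8653 intr=70.0647 cont=68.1565 V=70.0647[EX]; j=2 S=117.5700 intr=28.3600 cont=33.5428 V=33.5428[hold]; j=3 S=182.2006 intr=0.0000 cont=7.6002 V=7.6002[hold]; j=4 S=282.3600 intr=0.0000 cont=0.0000 V=0.0000[hold]  S*(4)=75.8653
k=3: j=0 S=60.9420 intr=84.9880 cont=83.0798 V=84.9880[EX]; j=1 S=94.4430 intr=51.4870 cont=52.0108 V=52.0108[hold]; j=2 S=146.3603 intr=0.0000 cont=20.9308 V=20.9308[hold]; j=3 S=226.8175 intr=0.0000 cont=3.9345 V=3.9345[hold]  S*(3)=60.9420
k=2: j=0 S=75.8653 intr=70.0647 cont=68.4023 V=70.0647[EX]; j=1 S=117.5700 intr=28.3600 cont=36.7465 V=36.7465[hold]; j=2 S=182.2006 intr=0.0000 cont=12.6816 V=12.6816[hold]  S*(2)=75.8653
k=1: j=0 S=94.4430 intr=51.4870 cont=53.5141 V=53.5141[hold]; j=1 S=146.3603 intr=0.0000 cont=24.9737 V=24.9737[hold]  S*(1)=-
k=0: j=0 S=117.5700 intr=28.3600 cont=39.4219 V=39.4219[hold]  S*(0)=-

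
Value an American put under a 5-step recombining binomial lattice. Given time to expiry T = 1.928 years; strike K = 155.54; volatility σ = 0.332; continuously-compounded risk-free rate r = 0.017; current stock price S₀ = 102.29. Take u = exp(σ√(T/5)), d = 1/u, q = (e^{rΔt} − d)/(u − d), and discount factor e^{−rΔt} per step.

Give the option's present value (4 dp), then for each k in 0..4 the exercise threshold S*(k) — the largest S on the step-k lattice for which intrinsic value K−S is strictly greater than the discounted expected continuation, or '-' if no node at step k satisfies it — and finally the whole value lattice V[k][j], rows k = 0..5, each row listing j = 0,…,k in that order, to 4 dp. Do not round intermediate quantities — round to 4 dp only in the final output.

params: Δt=0.38560 u=1.22895 d=0.81370 q=0.46448 e^(-rΔt)=0.99347
t_5 payoffs: 119.0512 100.4301 72.3064 29.8306 0.0000 0.0000
t_4: node(4,0) S=44.8430 payoff=110.6970 vs cont=109.6807 → 110.6970 [stop]  node(4,1) S=67.7273 payoff=87.8127 vs cont=86.7964 → 87.8127 [stop]  node(4,2) S=102.2900 payoff=53.2500 vs cont=52.2337 → 53.2500 [stop]  node(4,3) S=154.4907 payoff=1.0493 vs cont=15.8705 → 15.8705 [wait]  node(4,4) S=233.3305 payoff=0.0000 vs cont=0.0000 → 0.0000 [wait]  ⇒ S*(4)=102.2900
t_3: node(3,0) S=55.1099 payoff=100.4301 vs cont=99.4139 → 100.4301 [stop]  node(3,1) S=83.2336 payoff=72.3064 vs cont=71.2902 → 72.3064 [stop]  node(3,2) S=125.7094 payoff=29.8306 vs cont=35.6535 → 35.6535 [wait]  node(3,3) S=189.8615 payoff=0.0000 vs cont=8.4435 → 8.4435 [wait]  ⇒ S*(3)=83.2336
t_2: node(2,0) S=67.7273 payoff=87.8127 vs cont=86.7964 → 87.8127 [stop]  node(2,1) S=102.2900 payoff=53.2500 vs cont=54.9207 → 54.9207 [wait]  node(2,2) S=154.4907 payoff=1.0493 vs cont=22.8646 → 22.8646 [wait]  ⇒ S*(2)=67.7273
t_1: node(1,0) S=83.2336 payoff=72.3064 vs cont=72.0611 → 72.3064 [stop]  node(1,1) S=125.7094 payoff=29.8306 vs cont=39.7697 → 39.7697 [wait]  ⇒ S*(1)=83.2336
t_0: node(0,0) S=102.2900 payoff=53.2500 vs cont=56.8201 → 56.8201 [wait]  ⇒ S*(0)=-

price = 56.8201
boundary = - 83.2336 67.7273 83.2336 102.2900
tree:
56.8201
72.3064 39.7697
87.8127 54.9207 22.8646
100.4301 72.3064 35.6535 8.4435
110.6970 87.8127 53.2500 15.8705 0.0000
119.0512 100.4301 72.3064 29.8306 0.0000 0.0000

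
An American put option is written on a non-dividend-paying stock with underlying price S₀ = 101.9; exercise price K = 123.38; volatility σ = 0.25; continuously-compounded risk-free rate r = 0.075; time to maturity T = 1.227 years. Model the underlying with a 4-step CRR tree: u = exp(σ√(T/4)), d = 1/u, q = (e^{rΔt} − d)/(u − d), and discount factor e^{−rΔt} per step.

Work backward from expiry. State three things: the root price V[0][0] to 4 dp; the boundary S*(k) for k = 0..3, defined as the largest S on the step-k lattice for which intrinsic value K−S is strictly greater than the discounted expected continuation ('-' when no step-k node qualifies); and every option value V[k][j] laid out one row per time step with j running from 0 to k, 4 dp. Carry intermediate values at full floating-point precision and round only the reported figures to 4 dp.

Δt=0.30675, u=1.14851, d=0.87070, q=0.54921, disc=e^(-rΔt)=0.97726
k=4 terminal: V=max(K-S,0) → 64.8147 46.1285 21.4800 0.0000 0.0000
k=3: j=0 S=67.2626 intr=56.1174 cont=53.3113 V=56.1174[EX]; j=1 S=88.7239 intr=34.6561 cont=31.8500 V=34.6561[EX]; j=2 S=117.0328 intr=6.3472 cont=9.4627 V=9.4627[hold]; j=3 S=154.3742 intr=0.0000 cont=0.0000 V=0.0000[hold]  S*(3)=88.7239
k=2: j=0 S=77.2515 intr=46.1285 cont=43.3224 V=46.1285[EX]; j=1 S=101.9000 intr=21.4800 cont=20.3461 V=21.4800[EX]; j=2 S=134.4130 intr=0.0000 cont=4.1687 V=4.1687[hold]  S*(2)=101.9000
k=1: j=0 S=88.7239 intr=34.6561 cont=31.8500 V=34.6561[EX]; j=1 S=117.0328 intr=6.3472 cont=11.7001 V=11.7001[hold]  S*(1)=88.7239
k=0: j=0 S=101.9000 intr=21.4800 cont=21.5469 V=21.5469[hold]  S*(0)=-

price = 21.5469
boundary = - 88.7239 101.9000 88.7239
tree:
21.5469
34.6561 11.7001
46.1285 21.4800 4.1687
56.1174 34.6561 9.4627 0.0000
64.8147 46.1285 21.4800 0.0000 0.0000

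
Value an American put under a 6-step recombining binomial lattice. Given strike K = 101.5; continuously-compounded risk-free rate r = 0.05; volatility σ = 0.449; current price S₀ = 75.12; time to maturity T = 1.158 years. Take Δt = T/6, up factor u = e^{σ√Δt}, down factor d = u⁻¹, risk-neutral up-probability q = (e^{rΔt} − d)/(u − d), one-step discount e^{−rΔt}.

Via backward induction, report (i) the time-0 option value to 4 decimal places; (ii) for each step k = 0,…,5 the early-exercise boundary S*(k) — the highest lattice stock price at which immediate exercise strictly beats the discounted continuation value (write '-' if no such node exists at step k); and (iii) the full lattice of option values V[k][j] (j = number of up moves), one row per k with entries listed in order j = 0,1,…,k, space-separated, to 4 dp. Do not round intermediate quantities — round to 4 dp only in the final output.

Δt=0.19300, u=1.21805, d=0.82098, q=0.47527, disc=e^(-rΔt)=0.99040
k=6 terminal: V=max(K-S,0) → 78.4984 67.3736 50.8682 26.3800 0.0000 0.0000 0.0000
k=5: j=0 S=28.0172 intr=73.4828 cont=72.5080 V=73.4828[EX]; j=1 S=41.5678 intr=59.9322 cont=58.9574 V=59.9322[EX]; j=2 S=61.6722 intr=39.8278 cont=38.8530 V=39.8278[EX]; j=3 S=91.5001 intr=9.9999 cont=13.7095 V=13.7095[hold]; j=4 S=135.7544 intr=0.0000 cont=0.0000 V=0.0000[hold]; j=5 S=201.4125 intr=0.0000 cont=0.0000 V=0.0000[hold]  S*(5)=61.6722
k=4: j=0 S=34.1264 intr=67.3736 cont=66.3988 V=67.3736[EX]; j=1 S=50.6318 intr=50.8682 cont=49.8934 V=50.8682[EX]; j=2 S=75.1200 intr=26.3800 cont=27.1514 V=27.1514[hold]; j=3 S=111.4520 intr=0.0000 cont=7.1248 V=7.1248[hold]; j=4 S=165.3561 intr=0.0000 cont=0.0000 V=0.0000[hold]  S*(4)=50.6318
k=3: j=0 S=41.5678 intr=59.9322 cont=58.9574 V=59.9322[EX]; j=1 S=61.6722 intr=39.8278 cont=39.2161 V=39.8278[EX]; j=2 S=91.5001 intr=9.9999 cont=17.4641 V=17.4641[hold]; j=3 S=135.7544 intr=0.0000 cont=3.7027 V=3.7027[hold]  S*(3)=61.6722
k=2: j=0 S=50.6318 intr=50.8682 cont=49.8934 V=50.8682[EX]; j=1 S=75.1200 intr=26.3800 cont=28.9186 V=28.9186[hold]; j=2 S=111.4520 intr=0.0000 cont=10.8188 V=10.8188[hold]  S*(2)=50.6318
k=1: j=0 S=61.6722 intr=39.8278 cont=40.0480 V=40.0480[hold]; j=1 S=91.5001 intr=9.9999 cont=20.1213 V=20.1213[hold]  S*(1)=-
k=0: j=0 S=75.1200 intr=26.3800 cont=30.2838 V=30.2838[hold]  S*(0)=-

price = 30.2838
boundary = - - 50.6318 61.6722 50.6318 61.6722
tree:
30.2838
40.0480 20.1213
50.8682 28.9186 10.8188
59.9322 39.8278 17.4641 3.7027
67.3736 50.8682 27.1514 7.1248 0.0000
73.4828 59.9322 39.8278 13.7095 0.0000 0.0000
78.4984 67.3736 50.8682 26.3800 0.0000 0.0000 0.0000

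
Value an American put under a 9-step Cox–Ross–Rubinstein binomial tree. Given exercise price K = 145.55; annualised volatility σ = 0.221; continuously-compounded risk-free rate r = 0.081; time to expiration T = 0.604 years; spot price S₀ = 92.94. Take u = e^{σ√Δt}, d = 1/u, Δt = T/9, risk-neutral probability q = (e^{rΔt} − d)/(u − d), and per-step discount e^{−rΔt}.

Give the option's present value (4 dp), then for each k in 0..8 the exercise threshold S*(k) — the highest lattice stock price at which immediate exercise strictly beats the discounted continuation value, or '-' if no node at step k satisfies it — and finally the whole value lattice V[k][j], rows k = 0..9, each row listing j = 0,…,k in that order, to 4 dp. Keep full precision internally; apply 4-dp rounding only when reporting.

params: Δt=0.06711 u=1.05892 d=0.94436 q=0.53327 e^(-rΔt)=0.99458
t_9 payoffs: 90.0331 83.2980 75.7457 67.2773 57.7815 47.1337 35.1942 21.8062 6.7940 0.0000
t_8: node(8,0) S=58.7881 payoff=86.7619 vs cont=85.9728 → 86.7619 [stop]  node(8,1) S=65.9201 payoff=79.6299 vs cont=78.8409 → 79.6299 [stop]  node(8,2) S=73.9173 payoff=71.6327 vs cont=70.8436 → 71.6327 [stop]  node(8,3) S=82.8847 payoff=62.6653 vs cont=61.8762 → 62.6653 [stop]  node(8,4) S=92.9400 payoff=52.6100 vs cont=51.8209 → 52.6100 [stop]  node(8,5) S=104.2152 payoff=41.3348 vs cont=40.5458 → 41.3348 [stop]  node(8,6) S=116.8582 payoff=28.6918 vs cont=27.9027 → 28.6918 [stop]  node(8,7) S=131.0351 payoff=14.5149 vs cont=13.7258 → 14.5149 [stop]  node(8,8) S=146.9319 payoff=0.0000 vs cont=3.1538 → 3.1538 [wait]  ⇒ S*(8)=131.0351
t_7: node(7,0) S=62.2520 payoff=83.2980 vs cont=82.5089 → 83.2980 [stop]  node(7,1) S=69.8043 payoff=75.7457 vs cont=74.9567 → 75.7457 [stop]  node(7,2) S=78.2727 payoff=67.2773 vs cont=66.4883 → 67.2773 [stop]  node(7,3) S=87.7685 payoff=57.7815 vs cont=56.9925 → 57.7815 [stop]  node(7,4) S=98.4163 payoff=47.1337 vs cont=46.3447 → 47.1337 [stop]  node(7,5) S=110.3558 payoff=35.1942 vs cont=34.4051 → 35.1942 [stop]  node(7,6) S=123.7438 payoff=21.8062 vs cont=21.0171 → 21.8062 [stop]  node(7,7) S=138.7560 payoff=6.7940 vs cont=8.4105 → 8.4105 [wait]  ⇒ S*(7)=123.7438
t_6: node(6,0) S=65.9201 payoff=79.6299 vs cont=78.8409 → 79.6299 [stop]  node(6,1) S=73.9173 payoff=71.6327 vs cont=70.8436 → 71.6327 [stop]  node(6,2) S=82.8847 payoff=62.6653 vs cont=61.8762 → 62.6653 [stop]  node(6,3) S=92.9400 payoff=52.6100 vs cont=51.8209 → 52.6100 [stop]  node(6,4) S=104.2152 payoff=41.3348 vs cont=40.5458 → 41.3348 [stop]  node(6,5) S=116.8582 payoff=28.6918 vs cont=27.9027 → 28.6918 [stop]  node(6,6) S=131.0351 payoff=14.5149 vs cont=14.5832 → 14.5832 [wait]  ⇒ S*(6)=116.8582
t_5: node(5,0) S=69.8043 payoff=75.7457 vs cont=74.9567 → 75.7457 [stop]  node(5,1) S=78.2727 payoff=67.2773 vs cont=66.4883 → 67.2773 [stop]  node(5,2) S=87.7685 payoff=57.7815 vs cont=56.9925 → 57.7815 [stop]  node(5,3) S=98.4163 payoff=47.1337 vs cont=46.3447 → 47.1337 [stop]  node(5,4) S=110.3558 payoff=35.1942 vs cont=34.4051 → 35.1942 [stop]  node(5,5) S=123.7438 payoff=21.8062 vs cont=21.0534 → 21.8062 [stop]  ⇒ S*(5)=123.7438
t_4: node(4,0) S=73.9173 payoff=71.6327 vs cont=70.8436 → 71.6327 [stop]  node(4,1) S=82.8847 payoff=62.6653 vs cont=61.8762 → 62.6653 [stop]  node(4,2) S=92.9400 payoff=52.6100 vs cont=51.8209 → 52.6100 [stop]  node(4,3) S=104.2152 payoff=41.3348 vs cont=40.5458 → 41.3348 [stop]  node(4,4) S=116.8582 payoff=28.6918 vs cont=27.9027 → 28.6918 [stop]  ⇒ S*(4)=116.8582
t_3: node(3,0) S=78.2727 payoff=67.2773 vs cont=66.4883 → 67.2773 [stop]  node(3,1) S=87.7685 payoff=57.7815 vs cont=56.9925 → 57.7815 [stop]  node(3,2) S=98.4163 payoff=47.1337 vs cont=46.3447 → 47.1337 [stop]  node(3,3) S=110.3558 payoff=35.1942 vs cont=34.4051 → 35.1942 [stop]  ⇒ S*(3)=110.3558
t_2: node(2,0) S=82.8847 payoff=62.6653 vs cont=61.8762 → 62.6653 [stop]  node(2,1) S=92.9400 payoff=52.6100 vs cont=51.8209 → 52.6100 [stop]  node(2,2) S=104.2152 payoff=41.3348 vs cont=40.5458 → 41.3348 [stop]  ⇒ S*(2)=104.2152
t_1: node(1,0) S=87.7685 payoff=57.7815 vs cont=56.9925 → 57.7815 [stop]  node(1,1) S=98.4163 payoff=47.1337 vs cont=46.3447 → 47.1337 [stop]  ⇒ S*(1)=98.4163
t_0: node(0,0) S=92.9400 payoff=52.6100 vs cont=51.8209 → 52.6100 [stop]  ⇒ S*(0)=92.9400

price = 52.6100
boundary = 92.9400 98.4163 104.2152 110.3558 116.8582 123.7438 116.8582 123.7438 131.0351
tree:
52.6100
57.7815 47.1337
62.6653 52.6100 41.3348
67.2773 57.7815 47.1337 35.1942
71.6327 62.6653 52.6100 41.3348 28.6918
75.7457 67.2773 57.7815 47.1337 35.1942 21.8062
79.6299 71.6327 62.6653 52.6100 41.3348 28.6918 14.5832
83.2980 75.7457 67.2773 57.7815 47.1337 35.1942 21.8062 8.4105
86.7619 79.6299 71.6327 62.6653 52.6100 41.3348 28.6918 14.5149 3.1538
90.0331 83.2980 75.7457 67.2773 57.7815 47.1337 35.1942 21.8062 6.7940 0.0000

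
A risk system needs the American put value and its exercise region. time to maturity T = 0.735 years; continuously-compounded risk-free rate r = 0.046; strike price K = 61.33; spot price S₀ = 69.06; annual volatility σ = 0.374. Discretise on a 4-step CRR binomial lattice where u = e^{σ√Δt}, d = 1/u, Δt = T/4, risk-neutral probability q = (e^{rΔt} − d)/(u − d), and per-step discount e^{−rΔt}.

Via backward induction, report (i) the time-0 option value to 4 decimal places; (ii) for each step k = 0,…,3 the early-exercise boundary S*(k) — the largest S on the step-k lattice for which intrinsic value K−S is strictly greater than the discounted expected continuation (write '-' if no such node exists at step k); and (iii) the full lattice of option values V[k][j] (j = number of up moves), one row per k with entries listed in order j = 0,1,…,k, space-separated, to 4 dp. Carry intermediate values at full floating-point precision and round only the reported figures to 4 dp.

Δt=0.18375, u=1.17389, d=0.85187, q=0.48637, disc=e^(-rΔt)=0.99158
k=4 terminal: V=max(K-S,0) → 24.9616 11.2141 0.0000 0.0000 0.0000
k=3: j=0 S=42.6923 intr=18.6377 cont=18.1215 V=18.6377[EX]; j=1 S=58.8303 intr=2.4997 cont=5.7115 V=5.7115[hold]; j=2 S=81.0685 intr=0.0000 cont=0.0000 V=0.0000[hold]; j=3 S=111.7130 intr=0.0000 cont=0.0000 V=0.0000[hold]  S*(3)=42.6923
k=2: j=0 S=50.1159 intr=11.2141 cont=12.2469 V=12.2469[hold]; j=1 S=69.0600 intr=0.0000 cont=2.9089 V=2.9089[hold]; j=2 S=95.1652 intr=0.0000 cont=0.0000 V=0.0000[hold]  S*(2)=-
k=1: j=0 S=58.8303 intr=2.4997 cont=7.6404 V=7.6404[hold]; j=1 S=81.0685 intr=0.0000 cont=1.4815 V=1.4815[hold]  S*(1)=-
k=0: j=0 S=69.0600 intr=0.0000 cont=4.6058 V=4.6058[hold]  S*(0)=-

price = 4.6058
boundary = - - - 42.6923
tree:
4.6058
7.6404 1.4815
12.2469 2.9089 0.0000
18.6377 5.7115 0.0000 0.0000
24.9616 11.2141 0.0000 0.0000 0.0000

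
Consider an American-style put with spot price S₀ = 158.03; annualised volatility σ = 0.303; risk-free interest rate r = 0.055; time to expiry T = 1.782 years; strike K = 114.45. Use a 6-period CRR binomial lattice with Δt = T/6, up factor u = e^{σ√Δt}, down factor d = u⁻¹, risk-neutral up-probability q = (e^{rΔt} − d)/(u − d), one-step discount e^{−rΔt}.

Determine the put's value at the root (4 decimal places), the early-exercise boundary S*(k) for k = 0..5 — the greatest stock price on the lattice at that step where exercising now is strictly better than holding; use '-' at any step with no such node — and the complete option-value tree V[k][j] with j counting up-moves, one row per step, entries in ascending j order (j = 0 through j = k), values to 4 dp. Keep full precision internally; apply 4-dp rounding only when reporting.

Δt=0.29700  u=1.17954  d=0.84779  q=0.50845  discount=0.98380
step 6 (expiry): payoffs max(K−S,0) = 55.7748 32.8138 0.8676 0.0000 0.0000 0.0000 0.0000
step 5: (k=5,j=0): S=69.2099, (K−S)⁺=45.2401, hold=43.3857 ⇒ V=45.2401 exercise | (k=5,j=1): S=96.2935, (K−S)⁺=18.1565, hold=16.3022 ⇒ V=18.1565 exercise | (k=5,j=2): S=133.9755, (K−S)⁺=0.0000, hold=0.4195 ⇒ V=0.4195 continue | (k=5,j=3): S=186.4034, (K−S)⁺=0.0000, hold=0.0000 ⇒ V=0.0000 continue | (k=5,j=4): S=259.3475, (K−S)⁺=0.0000, hold=0.0000 ⇒ V=0.0000 continue | (k=5,j=5): S=360.8366, (K−S)⁺=0.0000, hold=0.0000 ⇒ V=0.0000 continue  boundary S*=96.2935
step 4: (k=4,j=0): S=81.6362, (K−S)⁺=32.8138, hold=30.9595 ⇒ V=32.8138 exercise | (k=4,j=1): S=113.5824, (K−S)⁺=0.8676, hold=8.9900 ⇒ V=8.9900 continue | (k=4,j=2): S=158.0300, (K−S)⁺=0.0000, hold=0.2029 ⇒ V=0.2029 continue | (k=4,j=3): S=219.8710, (K−S)⁺=0.0000, hold=0.0000 ⇒ V=0.0000 continue | (k=4,j=4): S=305.9119, (K−S)⁺=0.0000, hold=0.0000 ⇒ V=0.0000 continue  boundary S*=81.6362
step 3: (k=3,j=0): S=96.2935, (K−S)⁺=18.1565, hold=20.3651 ⇒ V=20.3651 continue | (k=3,j=1): S=133.9755, (K−S)⁺=0.0000, hold=4.4489 ⇒ V=4.4489 continue | (k=3,j=2): S=186.4034, (K−S)⁺=0.0000, hold=0.0981 ⇒ V=0.0981 continue | (k=3,j=3): S=259.3475, (K−S)⁺=0.0000, hold=0.0000 ⇒ V=0.0000 continue  boundary S*=-
step 2: (k=2,j=0): S=113.5824, (K−S)⁺=0.8676, hold=12.0736 ⇒ V=12.0736 continue | (k=2,j=1): S=158.0300, (K−S)⁺=0.0000, hold=2.2005 ⇒ V=2.2005 continue | (k=2,j=2): S=219.8710, (K−S)⁺=0.0000, hold=0.0474 ⇒ V=0.0474 continue  boundary S*=-
step 1: (k=1,j=0): S=133.9755, (K−S)⁺=0.0000, hold=6.9393 ⇒ V=6.9393 continue | (k=1,j=1): S=186.4034, (K−S)⁺=0.0000, hold=1.0879 ⇒ V=1.0879 continue  boundary S*=-
step 0: (k=0,j=0): S=158.0300, (K−S)⁺=0.0000, hold=3.8999 ⇒ V=3.8999 continue  boundary S*=-

price = 3.8999
boundary = - - - - 81.6362 96.2935
tree:
3.8999
6.9393 1.0879
12.0736 2.2005 0.0474
20.3651 4.4489 0.0981 0.0000
32.8138 8.9900 0.2029 0.0000 0.0000
45.2401 18.1565 0.4195 0.0000 0.0000 0.0000
55.7748 32.8138 0.8676 0.0000 0.0000 0.0000 0.0000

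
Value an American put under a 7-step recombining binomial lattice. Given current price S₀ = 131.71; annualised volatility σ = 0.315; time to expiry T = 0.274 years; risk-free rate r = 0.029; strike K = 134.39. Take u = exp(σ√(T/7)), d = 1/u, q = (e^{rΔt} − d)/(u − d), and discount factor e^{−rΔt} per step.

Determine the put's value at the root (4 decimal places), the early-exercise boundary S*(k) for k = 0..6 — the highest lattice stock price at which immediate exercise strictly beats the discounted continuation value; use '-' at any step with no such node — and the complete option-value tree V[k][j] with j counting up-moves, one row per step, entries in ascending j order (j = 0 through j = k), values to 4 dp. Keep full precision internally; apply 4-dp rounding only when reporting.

price = 9.8790
boundary = - - - - 102.6492 109.2500 116.2752
tree:
9.8790
13.9933 5.6796
19.1517 8.7319 2.5605
25.1990 12.9899 4.3823 0.6968
31.7408 18.5437 7.3204 1.3773 0.0000
37.9428 25.1400 11.8171 2.7225 0.0000 0.0000
43.7700 31.7408 18.1148 5.3816 0.0000 0.0000 0.0000
49.2452 37.9428 25.1400 10.6378 0.0000 0.0000 0.0000 0.0000

Δt=0.03914, u=1.06430, d=0.93958, q=0.49353, disc=e^(-rΔt)=0.99887
k=7 terminal: V=max(K-S,0) → 49.2452 37.9428 25.1400 10.6378 0.0000 0.0000 0.0000 0.0000
k=6: j=0 S=90.6200 intr=43.7700 cont=43.6176 V=43.7700[EX]; j=1 S=102.6492 intr=31.7408 cont=31.5884 V=31.7408[EX]; j=2 S=116.2752 intr=18.1148 cont=17.9623 V=18.1148[EX]; j=3 S=131.7100 intr=2.6800 cont=5.3816 V=5.3816[hold]; j=4 S=149.1937 intr=0.0000 cont=0.0000 V=0.0000[hold]; j=5 S=168.9982 intr=0.0000 cont=0.0000 V=0.0000[hold]; j=6 S=191.4316 intr=0.0000 cont=0.0000 V=0.0000[hold]  S*(6)=116.2752
k=5: j=0 S=96.4472 intr=37.9428 cont=37.7903 V=37.9428[EX]; j=1 S=109.2500 intr=25.1400 cont=24.9876 V=25.1400[EX]; j=2 S=123.7522 intr=10.6378 cont=11.8171 V=11.8171[hold]; j=3 S=140.1795 intr=0.0000 cont=2.7225 V=2.7225[hold]; j=4 S=158.7875 intr=0.0000 cont=0.0000 V=0.0000[hold]; j=5 S=179.8655 intr=0.0000 cont=0.0000 V=0.0000[hold]  S*(5)=109.2500
k=4: j=0 S=102.6492 intr=31.7408 cont=31.5884 V=31.7408[EX]; j=1 S=116.2752 intr=18.1148 cont=18.5437 V=18.5437[hold]; j=2 S=131.7100 intr=2.6800 cont=7.3204 V=7.3204[hold]; j=3 S=149.1937 intr=0.0000 cont=1.3773 V=1.3773[hold]; j=4 S=168.9982 intr=0.0000 cont=0.0000 V=0.0000[hold]  S*(4)=102.6492
k=3: j=0 S=109.2500 intr=25.1400 cont=25.1990 V=25.1990[hold]; j=1 S=123.7522 intr=10.6378 cont=12.9899 V=12.9899[hold]; j=2 S=140.1795 intr=0.0000 cont=4.3823 V=4.3823[hold]; j=3 S=158.7875 intr=0.0000 cont=0.6968 V=0.6968[hold]  S*(3)=-
k=2: j=0 S=116.2752 intr=18.1148 cont=19.1517 V=19.1517[hold]; j=1 S=131.7100 intr=2.6800 cont=8.7319 V=8.7319[hold]; j=2 S=149.1937 intr=0.0000 cont=2.5605 V=2.5605[hold]  S*(2)=-
k=1: j=0 S=123.7522 intr=10.6378 cont=13.9933 V=13.9933[hold]; j=1 S=140.1795 intr=0.0000 cont=5.6796 V=5.6796[hold]  S*(1)=-
k=0: j=0 S=131.7100 intr=2.6800 cont=9.8790 V=9.8790[hold]  S*(0)=-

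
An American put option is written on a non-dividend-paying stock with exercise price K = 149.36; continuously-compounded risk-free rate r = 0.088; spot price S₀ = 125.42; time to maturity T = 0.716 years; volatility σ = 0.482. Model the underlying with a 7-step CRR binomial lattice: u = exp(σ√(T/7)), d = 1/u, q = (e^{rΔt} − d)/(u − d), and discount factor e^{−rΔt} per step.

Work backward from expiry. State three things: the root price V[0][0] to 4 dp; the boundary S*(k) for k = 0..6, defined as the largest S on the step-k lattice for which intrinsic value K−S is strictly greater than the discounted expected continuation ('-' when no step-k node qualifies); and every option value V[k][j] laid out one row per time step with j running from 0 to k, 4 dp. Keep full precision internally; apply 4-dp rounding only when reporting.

Δt=0.10229, u=1.16667, d=0.85714, q=0.49075, disc=e^(-rΔt)=0.99104
k=7 terminal: V=max(K-S,0) → 106.7286 91.3336 70.3791 41.8575 3.0362 0.0000 0.0000 0.0000
k=6: j=0 S=49.7368 intr=99.6232 cont=98.2848 V=99.6232[EX]; j=1 S=67.6977 intr=81.6623 cont=80.3239 V=81.6623[EX]; j=2 S=92.1447 intr=57.2153 cont=55.8769 V=57.2153[EX]; j=3 S=125.4200 intr=23.9400 cont=22.6016 V=23.9400[EX]; j=4 S=170.7117 intr=0.0000 cont=1.5323 V=1.5323[hold]; j=5 S=232.3590 intr=0.0000 cont=0.0000 V=0.0000[hold]; j=6 S=316.2685 intr=0.0000 cont=0.0000 V=0.0000[hold]  S*(6)=125.4200
k=5: j=0 S=58.0264 intr=91.3336 cont=89.9952 V=91.3336[EX]; j=1 S=78.9809 intr=70.3791 cont=69.0407 V=70.3791[EX]; j=2 S=107.5025 intr=41.8575 cont=40.5191 V=41.8575[EX]; j=3 S=146.3238 intr=3.0362 cont=12.8275 V=12.8275[hold]; j=4 S=199.1642 intr=0.0000 cont=0.7733 V=0.7733[hold]; j=5 S=271.0864 intr=0.0000 cont=0.0000 V=0.0000[hold]  S*(5)=107.5025
k=4: j=0 S=67.6977 intr=81.6623 cont=80.3239 V=81.6623[EX]; j=1 S=92.1447 intr=57.2153 cont=55.8769 V=57.2153[EX]; j=2 S=125.4200 intr=23.9400 cont=27.3636 V=27.3636[hold]; j=3 S=170.7117 intr=0.0000 cont=6.8500 V=6.8500[hold]; j=4 S=232.3590 intr=0.0000 cont=0.3903 V=0.3903[hold]  S*(4)=92.1447
k=3: j=0 S=78.9809 intr=70.3791 cont=69.0407 V=70.3791[EX]; j=1 S=107.5025 intr=41.8575 cont=42.1842 V=42.1842[hold]; j=2 S=146.3238 intr=3.0362 cont=17.1416 V=17.1416[hold]; j=3 S=199.1642 intr=0.0000 cont=3.6469 V=3.6469[hold]  S*(3)=78.9809
k=2: j=0 S=92.1447 intr=57.2153 cont=56.0358 V=57.2153[EX]; j=1 S=125.4200 intr=23.9400 cont=29.6267 V=29.6267[hold]; j=2 S=170.7117 intr=0.0000 cont=10.4248 V=10.4248[hold]  S*(2)=92.1447
k=1: j=0 S=107.5025 intr=41.8575 cont=43.2848 V=43.2848[hold]; j=1 S=146.3238 intr=3.0362 cont=20.0224 V=20.0224[hold]  S*(1)=-
k=0: j=0 S=125.4200 intr=23.9400 cont=31.5832 V=31.5832[hold]  S*(0)=-

price = 31.5832
boundary = - - 92.1447 78.9809 92.1447 107.5025 125.4200
tree:
31.5832
43.2848 20.0224
57.2153 29.6267 10.4248
70.3791 42.1842 17.1416 3.6469
81.6623 57.2153 27.3636 6.8500 0.3903
91.3336 70.3791 41.8575 12.8275 0.7733 0.0000
99.6232 81.6623 57.2153 23.9400 1.5323 0.0000 0.0000
106.7286 91.3336 70.3791 41.8575 3.0362 0.0000 0.0000 0.0000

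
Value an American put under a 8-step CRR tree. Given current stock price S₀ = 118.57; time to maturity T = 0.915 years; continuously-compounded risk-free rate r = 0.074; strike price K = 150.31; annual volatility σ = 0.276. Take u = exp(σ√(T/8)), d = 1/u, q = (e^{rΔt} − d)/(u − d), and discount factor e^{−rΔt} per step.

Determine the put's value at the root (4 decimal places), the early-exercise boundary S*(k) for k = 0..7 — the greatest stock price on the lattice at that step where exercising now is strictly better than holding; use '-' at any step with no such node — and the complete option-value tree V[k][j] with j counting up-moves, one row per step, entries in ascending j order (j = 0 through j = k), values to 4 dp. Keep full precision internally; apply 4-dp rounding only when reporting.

price = 31.7400
boundary = 118.5700 108.0033 118.5700 108.0033 118.5700 108.0033 118.5700 130.1705
tree:
31.7400
42.3067 22.5350
51.9317 31.7400 14.4777
60.6989 42.3067 21.8449 7.9710
68.6848 51.9317 31.7400 13.1448 3.3658
75.9591 60.6989 42.3067 20.9204 6.2429 0.7876
82.5850 68.6848 51.9317 31.7400 11.3590 1.6623 0.0000
88.6205 75.9591 60.6989 42.3067 20.1395 3.5083 0.0000 0.0000
94.1181 82.5850 68.6848 51.9317 31.7400 7.4041 0.0000 0.0000 0.0000

Δt=0.11438, u=1.09784, d=0.91088, q=0.52215, disc=e^(-rΔt)=0.99157
k=8 terminal: V=max(K-S,0) → 94.1181 82.5850 68.6848 51.9317 31.7400 7.4041 0.0000 0.0000 0.0000
k=7: j=0 S=61.6895 intr=88.6205 cont=87.3537 V=88.6205[EX]; j=1 S=74.3509 intr=75.9591 cont=74.6923 V=75.9591[EX]; j=2 S=89.6111 intr=60.6989 cont=59.4321 V=60.6989[EX]; j=3 S=108.0033 intr=42.3067 cont=41.0399 V=42.3067[EX]; j=4 S=130.1705 intr=20.1395 cont=18.8727 V=20.1395[EX]; j=5 S=156.8873 intr=0.0000 cont=3.5083 V=3.5083[hold]; j=6 S=189.0877 intr=0.0000 cont=0.0000 V=0.0000[hold]; j=7 S=227.8970 intr=0.0000 cont=0.0000 V=0.0000[hold]  S*(7)=130.1705
k=6: j=0 S=67.7250 intr=82.5850 cont=81.3182 V=82.5850[EX]; j=1 S=81.6252 intr=68.6848 cont=67.4180 V=68.6848[EX]; j=2 S=98.3783 intr=51.9317 cont=50.6649 V=51.9317[EX]; j=3 S=118.5700 intr=31.7400 cont=30.4732 V=31.7400[EX]; j=4 S=142.9059 intr=7.4041 cont=11.3590 V=11.3590[hold]; j=5 S=172.2366 intr=0.0000 cont=1.6623 V=1.6623[hold]; j=6 S=207.5874 intr=0.0000 cont=0.0000 V=0.0000[hold]  S*(6)=118.5700
k=5: j=0 S=74.3509 intr=75.9591 cont=74.6923 V=75.9591[EX]; j=1 S=89.6111 intr=60.6989 cont=59.4321 V=60.6989[EX]; j=2 S=108.0033 intr=42.3067 cont=41.0399 V=42.3067[EX]; j=3 S=130.1705 intr=20.1395 cont=20.9204 V=20.9204[hold]; j=4 S=156.8873 intr=0.0000 cont=6.2429 V=6.2429[hold]; j=5 S=189.0877 intr=0.0000 cont=0.7876 V=0.7876[hold]  S*(5)=108.0033
k=4: j=0 S=81.6252 intr=68.6848 cont=67.4180 V=68.6848[EX]; j=1 S=98.3783 intr=51.9317 cont=50.6649 V=51.9317[EX]; j=2 S=118.5700 intr=31.7400 cont=30.8775 V=31.7400[EX]; j=3 S=142.9059 intr=7.4041 cont=13.1448 V=13.1448[hold]; j=4 S=172.2366 intr=0.0000 cont=3.3658 V=3.3658[hold]  S*(4)=118.5700
k=3: j=0 S=89.6111 intr=60.6989 cont=59.4321 V=60.6989[EX]; j=1 S=108.0033 intr=42.3067 cont=41.0399 V=42.3067[EX]; j=2 S=130.1705 intr=20.1395 cont=21.8449 V=21.8449[hold]; j=3 S=156.8873 intr=0.0000 cont=7.9710 V=7.9710[hold]  S*(3)=108.0033
k=2: j=0 S=98.3783 intr=51.9317 cont=50.6649 V=51.9317[EX]; j=1 S=118.5700 intr=31.7400 cont=31.3562 V=31.7400[EX]; j=2 S=142.9059 intr=7.4041 cont=14.4777 V=14.4777[hold]  S*(2)=118.5700
k=1: j=0 S=108.0033 intr=42.3067 cont=41.0399 V=42.3067[EX]; j=1 S=130.1705 intr=20.1395 cont=22.5350 V=22.5350[hold]  S*(1)=108.0033
k=0: j=0 S=118.5700 intr=31.7400 cont=31.7134 V=31.7400[EX]  S*(0)=118.5700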